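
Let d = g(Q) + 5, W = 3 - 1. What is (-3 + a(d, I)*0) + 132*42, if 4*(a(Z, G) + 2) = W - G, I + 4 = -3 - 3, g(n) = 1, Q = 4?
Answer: 5541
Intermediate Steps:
W = 2
I = -10 (I = -4 + (-3 - 3) = -4 - 6 = -10)
d = 6 (d = 1 + 5 = 6)
a(Z, G) = -3/2 - G/4 (a(Z, G) = -2 + (2 - G)/4 = -2 + (1/2 - G/4) = -3/2 - G/4)
(-3 + a(d, I)*0) + 132*42 = (-3 + (-3/2 - 1/4*(-10))*0) + 132*42 = (-3 + (-3/2 + 5/2)*0) + 5544 = (-3 + 1*0) + 5544 = (-3 + 0) + 5544 = -3 + 5544 = 5541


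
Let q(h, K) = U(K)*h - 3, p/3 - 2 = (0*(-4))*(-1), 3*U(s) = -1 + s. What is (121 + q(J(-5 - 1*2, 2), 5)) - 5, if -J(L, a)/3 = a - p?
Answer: 129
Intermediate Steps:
U(s) = -1/3 + s/3 (U(s) = (-1 + s)/3 = -1/3 + s/3)
p = 6 (p = 6 + 3*((0*(-4))*(-1)) = 6 + 3*(0*(-1)) = 6 + 3*0 = 6 + 0 = 6)
J(L, a) = 18 - 3*a (J(L, a) = -3*(a - 1*6) = -3*(a - 6) = -3*(-6 + a) = 18 - 3*a)
q(h, K) = -3 + h*(-1/3 + K/3) (q(h, K) = (-1/3 + K/3)*h - 3 = h*(-1/3 + K/3) - 3 = -3 + h*(-1/3 + K/3))
(121 + q(J(-5 - 1*2, 2), 5)) - 5 = (121 + (-3 + (18 - 3*2)*(-1 + 5)/3)) - 5 = (121 + (-3 + (1/3)*(18 - 6)*4)) - 5 = (121 + (-3 + (1/3)*12*4)) - 5 = (121 + (-3 + 16)) - 5 = (121 + 13) - 5 = 134 - 5 = 129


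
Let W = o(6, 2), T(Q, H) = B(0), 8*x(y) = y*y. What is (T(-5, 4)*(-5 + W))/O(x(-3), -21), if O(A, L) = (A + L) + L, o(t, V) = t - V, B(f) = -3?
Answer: -8/109 ≈ -0.073395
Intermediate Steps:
x(y) = y²/8 (x(y) = (y*y)/8 = y²/8)
T(Q, H) = -3
O(A, L) = A + 2*L
W = 4 (W = 6 - 1*2 = 6 - 2 = 4)
(T(-5, 4)*(-5 + W))/O(x(-3), -21) = (-3*(-5 + 4))/((⅛)*(-3)² + 2*(-21)) = (-3*(-1))/((⅛)*9 - 42) = 3/(9/8 - 42) = 3/(-327/8) = 3*(-8/327) = -8/109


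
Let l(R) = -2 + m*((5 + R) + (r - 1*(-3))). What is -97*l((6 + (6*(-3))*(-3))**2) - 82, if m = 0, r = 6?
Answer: 112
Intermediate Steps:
l(R) = -2 (l(R) = -2 + 0*((5 + R) + (6 - 1*(-3))) = -2 + 0*((5 + R) + (6 + 3)) = -2 + 0*((5 + R) + 9) = -2 + 0*(14 + R) = -2 + 0 = -2)
-97*l((6 + (6*(-3))*(-3))**2) - 82 = -97*(-2) - 82 = 194 - 82 = 112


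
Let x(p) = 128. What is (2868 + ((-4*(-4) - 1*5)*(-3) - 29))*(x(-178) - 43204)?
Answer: -120871256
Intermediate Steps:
(2868 + ((-4*(-4) - 1*5)*(-3) - 29))*(x(-178) - 43204) = (2868 + ((-4*(-4) - 1*5)*(-3) - 29))*(128 - 43204) = (2868 + ((16 - 5)*(-3) - 29))*(-43076) = (2868 + (11*(-3) - 29))*(-43076) = (2868 + (-33 - 29))*(-43076) = (2868 - 62)*(-43076) = 2806*(-43076) = -120871256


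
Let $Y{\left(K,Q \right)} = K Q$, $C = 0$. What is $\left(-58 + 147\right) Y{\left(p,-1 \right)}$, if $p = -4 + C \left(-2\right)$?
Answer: $356$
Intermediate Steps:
$p = -4$ ($p = -4 + 0 \left(-2\right) = -4 + 0 = -4$)
$\left(-58 + 147\right) Y{\left(p,-1 \right)} = \left(-58 + 147\right) \left(\left(-4\right) \left(-1\right)\right) = 89 \cdot 4 = 356$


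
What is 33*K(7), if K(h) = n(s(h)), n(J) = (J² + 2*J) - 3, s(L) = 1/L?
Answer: -4356/49 ≈ -88.898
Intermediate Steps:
n(J) = -3 + J² + 2*J
K(h) = -3 + h⁻² + 2/h (K(h) = -3 + (1/h)² + 2/h = -3 + h⁻² + 2/h)
33*K(7) = 33*(-3 + 7⁻² + 2/7) = 33*(-3 + 1/49 + 2*(⅐)) = 33*(-3 + 1/49 + 2/7) = 33*(-132/49) = -4356/49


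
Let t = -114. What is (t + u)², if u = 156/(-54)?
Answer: 1106704/81 ≈ 13663.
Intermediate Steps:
u = -26/9 (u = 156*(-1/54) = -26/9 ≈ -2.8889)
(t + u)² = (-114 - 26/9)² = (-1052/9)² = 1106704/81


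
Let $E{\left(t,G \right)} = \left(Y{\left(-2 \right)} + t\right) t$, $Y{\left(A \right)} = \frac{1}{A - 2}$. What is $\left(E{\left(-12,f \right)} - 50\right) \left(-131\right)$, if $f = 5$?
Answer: $-12707$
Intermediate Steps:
$Y{\left(A \right)} = \frac{1}{-2 + A}$
$E{\left(t,G \right)} = t \left(- \frac{1}{4} + t\right)$ ($E{\left(t,G \right)} = \left(\frac{1}{-2 - 2} + t\right) t = \left(\frac{1}{-4} + t\right) t = \left(- \frac{1}{4} + t\right) t = t \left(- \frac{1}{4} + t\right)$)
$\left(E{\left(-12,f \right)} - 50\right) \left(-131\right) = \left(- 12 \left(- \frac{1}{4} - 12\right) - 50\right) \left(-131\right) = \left(\left(-12\right) \left(- \frac{49}{4}\right) - 50\right) \left(-131\right) = \left(147 - 50\right) \left(-131\right) = 97 \left(-131\right) = -12707$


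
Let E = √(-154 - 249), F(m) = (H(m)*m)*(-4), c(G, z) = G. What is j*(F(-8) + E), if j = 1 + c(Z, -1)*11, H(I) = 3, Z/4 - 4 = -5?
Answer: -4128 - 43*I*√403 ≈ -4128.0 - 863.22*I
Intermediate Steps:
Z = -4 (Z = 16 + 4*(-5) = 16 - 20 = -4)
j = -43 (j = 1 - 4*11 = 1 - 44 = -43)
F(m) = -12*m (F(m) = (3*m)*(-4) = -12*m)
E = I*√403 (E = √(-403) = I*√403 ≈ 20.075*I)
j*(F(-8) + E) = -43*(-12*(-8) + I*√403) = -43*(96 + I*√403) = -4128 - 43*I*√403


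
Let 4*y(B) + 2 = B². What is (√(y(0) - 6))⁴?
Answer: 169/4 ≈ 42.250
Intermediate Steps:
y(B) = -½ + B²/4
(√(y(0) - 6))⁴ = (√((-½ + (¼)*0²) - 6))⁴ = (√((-½ + (¼)*0) - 6))⁴ = (√((-½ + 0) - 6))⁴ = (√(-½ - 6))⁴ = (√(-13/2))⁴ = (I*√26/2)⁴ = 169/4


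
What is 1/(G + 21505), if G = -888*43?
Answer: -1/16679 ≈ -5.9956e-5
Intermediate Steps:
G = -38184
1/(G + 21505) = 1/(-38184 + 21505) = 1/(-16679) = -1/16679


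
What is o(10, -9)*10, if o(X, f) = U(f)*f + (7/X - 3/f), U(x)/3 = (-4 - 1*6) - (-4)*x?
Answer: 37291/3 ≈ 12430.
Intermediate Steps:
U(x) = -30 + 12*x (U(x) = 3*((-4 - 1*6) - (-4)*x) = 3*((-4 - 6) + 4*x) = 3*(-10 + 4*x) = -30 + 12*x)
o(X, f) = -3/f + 7/X + f*(-30 + 12*f) (o(X, f) = (-30 + 12*f)*f + (7/X - 3/f) = f*(-30 + 12*f) + (-3/f + 7/X) = -3/f + 7/X + f*(-30 + 12*f))
o(10, -9)*10 = (-30*(-9) - 3/(-9) + 7/10 + 12*(-9)**2)*10 = (270 - 3*(-1/9) + 7*(1/10) + 12*81)*10 = (270 + 1/3 + 7/10 + 972)*10 = (37291/30)*10 = 37291/3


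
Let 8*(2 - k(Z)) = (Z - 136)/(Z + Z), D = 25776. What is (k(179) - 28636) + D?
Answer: -8185355/2864 ≈ -2858.0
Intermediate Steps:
k(Z) = 2 - (-136 + Z)/(16*Z) (k(Z) = 2 - (Z - 136)/(8*(Z + Z)) = 2 - (-136 + Z)/(8*(2*Z)) = 2 - (-136 + Z)*1/(2*Z)/8 = 2 - (-136 + Z)/(16*Z))
(k(179) - 28636) + D = ((1/16)*(136 + 31*179)/179 - 28636) + 25776 = ((1/16)*(1/179)*(136 + 5549) - 28636) + 25776 = ((1/16)*(1/179)*5685 - 28636) + 25776 = (5685/2864 - 28636) + 25776 = -82007819/2864 + 25776 = -8185355/2864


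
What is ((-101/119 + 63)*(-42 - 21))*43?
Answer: -2862252/17 ≈ -1.6837e+5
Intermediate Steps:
((-101/119 + 63)*(-42 - 21))*43 = ((-101*1/119 + 63)*(-63))*43 = ((-101/119 + 63)*(-63))*43 = ((7396/119)*(-63))*43 = -66564/17*43 = -2862252/17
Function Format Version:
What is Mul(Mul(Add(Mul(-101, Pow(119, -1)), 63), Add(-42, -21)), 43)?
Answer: Rational(-2862252, 17) ≈ -1.6837e+5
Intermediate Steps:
Mul(Mul(Add(Mul(-101, Pow(119, -1)), 63), Add(-42, -21)), 43) = Mul(Mul(Add(Mul(-101, Rational(1, 119)), 63), -63), 43) = Mul(Mul(Add(Rational(-101, 119), 63), -63), 43) = Mul(Mul(Rational(7396, 119), -63), 43) = Mul(Rational(-66564, 17), 43) = Rational(-2862252, 17)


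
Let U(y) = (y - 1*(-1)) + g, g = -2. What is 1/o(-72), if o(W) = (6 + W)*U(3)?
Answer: -1/132 ≈ -0.0075758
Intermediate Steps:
U(y) = -1 + y (U(y) = (y - 1*(-1)) - 2 = (y + 1) - 2 = (1 + y) - 2 = -1 + y)
o(W) = 12 + 2*W (o(W) = (6 + W)*(-1 + 3) = (6 + W)*2 = 12 + 2*W)
1/o(-72) = 1/(12 + 2*(-72)) = 1/(12 - 144) = 1/(-132) = -1/132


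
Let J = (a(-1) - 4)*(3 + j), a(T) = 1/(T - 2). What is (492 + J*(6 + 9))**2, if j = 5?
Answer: 784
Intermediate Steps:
a(T) = 1/(-2 + T)
J = -104/3 (J = (1/(-2 - 1) - 4)*(3 + 5) = (1/(-3) - 4)*8 = (-1/3 - 4)*8 = -13/3*8 = -104/3 ≈ -34.667)
(492 + J*(6 + 9))**2 = (492 - 104*(6 + 9)/3)**2 = (492 - 104/3*15)**2 = (492 - 520)**2 = (-28)**2 = 784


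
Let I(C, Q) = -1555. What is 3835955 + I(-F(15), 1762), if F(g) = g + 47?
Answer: 3834400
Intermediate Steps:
F(g) = 47 + g
3835955 + I(-F(15), 1762) = 3835955 - 1555 = 3834400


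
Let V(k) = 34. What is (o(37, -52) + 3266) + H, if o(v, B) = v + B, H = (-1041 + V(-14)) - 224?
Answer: 2020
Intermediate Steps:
H = -1231 (H = (-1041 + 34) - 224 = -1007 - 224 = -1231)
o(v, B) = B + v
(o(37, -52) + 3266) + H = ((-52 + 37) + 3266) - 1231 = (-15 + 3266) - 1231 = 3251 - 1231 = 2020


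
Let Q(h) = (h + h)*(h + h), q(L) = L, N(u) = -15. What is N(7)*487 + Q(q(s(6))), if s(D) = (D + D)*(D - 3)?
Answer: -2121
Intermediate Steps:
s(D) = 2*D*(-3 + D) (s(D) = (2*D)*(-3 + D) = 2*D*(-3 + D))
Q(h) = 4*h² (Q(h) = (2*h)*(2*h) = 4*h²)
N(7)*487 + Q(q(s(6))) = -15*487 + 4*(2*6*(-3 + 6))² = -7305 + 4*(2*6*3)² = -7305 + 4*36² = -7305 + 4*1296 = -7305 + 5184 = -2121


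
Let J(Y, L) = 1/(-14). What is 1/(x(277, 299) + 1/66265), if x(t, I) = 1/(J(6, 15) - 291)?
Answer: -54005975/184727 ≈ -292.36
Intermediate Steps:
J(Y, L) = -1/14
x(t, I) = -14/4075 (x(t, I) = 1/(-1/14 - 291) = 1/(-4075/14) = -14/4075)
1/(x(277, 299) + 1/66265) = 1/(-14/4075 + 1/66265) = 1/(-184727/54005975) = -54005975/184727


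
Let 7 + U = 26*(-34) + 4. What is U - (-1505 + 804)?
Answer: -186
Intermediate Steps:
U = -887 (U = -7 + (26*(-34) + 4) = -7 + (-884 + 4) = -7 - 880 = -887)
U - (-1505 + 804) = -887 - (-1505 + 804) = -887 - 1*(-701) = -887 + 701 = -186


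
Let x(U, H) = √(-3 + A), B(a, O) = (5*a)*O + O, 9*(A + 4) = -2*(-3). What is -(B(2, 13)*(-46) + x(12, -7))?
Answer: 6578 - I*√57/3 ≈ 6578.0 - 2.5166*I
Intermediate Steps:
A = -10/3 (A = -4 + (-2*(-3))/9 = -4 + (⅑)*6 = -4 + ⅔ = -10/3 ≈ -3.3333)
B(a, O) = O + 5*O*a (B(a, O) = 5*O*a + O = O + 5*O*a)
x(U, H) = I*√57/3 (x(U, H) = √(-3 - 10/3) = √(-19/3) = I*√57/3)
-(B(2, 13)*(-46) + x(12, -7)) = -((13*(1 + 5*2))*(-46) + I*√57/3) = -((13*(1 + 10))*(-46) + I*√57/3) = -((13*11)*(-46) + I*√57/3) = -(143*(-46) + I*√57/3) = -(-6578 + I*√57/3) = 6578 - I*√57/3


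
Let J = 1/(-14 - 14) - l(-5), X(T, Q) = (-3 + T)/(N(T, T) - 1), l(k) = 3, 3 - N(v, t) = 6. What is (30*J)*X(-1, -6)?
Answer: -1275/14 ≈ -91.071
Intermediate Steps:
N(v, t) = -3 (N(v, t) = 3 - 1*6 = 3 - 6 = -3)
X(T, Q) = 3/4 - T/4 (X(T, Q) = (-3 + T)/(-3 - 1) = (-3 + T)/(-4) = (-3 + T)*(-1/4) = 3/4 - T/4)
J = -85/28 (J = 1/(-14 - 14) - 1*3 = 1/(-28) - 3 = -1/28 - 3 = -85/28 ≈ -3.0357)
(30*J)*X(-1, -6) = (30*(-85/28))*(3/4 - 1/4*(-1)) = -1275*(3/4 + 1/4)/14 = -1275/14*1 = -1275/14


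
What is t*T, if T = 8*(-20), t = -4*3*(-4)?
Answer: -7680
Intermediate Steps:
t = 48 (t = -12*(-4) = 48)
T = -160
t*T = 48*(-160) = -7680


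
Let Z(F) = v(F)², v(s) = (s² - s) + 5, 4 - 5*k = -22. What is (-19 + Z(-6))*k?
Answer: 11388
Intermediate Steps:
k = 26/5 (k = ⅘ - ⅕*(-22) = ⅘ + 22/5 = 26/5 ≈ 5.2000)
v(s) = 5 + s² - s
Z(F) = (5 + F² - F)²
(-19 + Z(-6))*k = (-19 + (5 + (-6)² - 1*(-6))²)*(26/5) = (-19 + (5 + 36 + 6)²)*(26/5) = (-19 + 47²)*(26/5) = (-19 + 2209)*(26/5) = 2190*(26/5) = 11388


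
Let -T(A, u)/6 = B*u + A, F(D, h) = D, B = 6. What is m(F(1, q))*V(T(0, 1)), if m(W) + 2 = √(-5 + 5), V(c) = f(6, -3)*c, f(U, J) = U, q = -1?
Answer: 432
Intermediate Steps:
T(A, u) = -36*u - 6*A (T(A, u) = -6*(6*u + A) = -6*(A + 6*u) = -36*u - 6*A)
V(c) = 6*c
m(W) = -2 (m(W) = -2 + √(-5 + 5) = -2 + √0 = -2 + 0 = -2)
m(F(1, q))*V(T(0, 1)) = -12*(-36*1 - 6*0) = -12*(-36 + 0) = -12*(-36) = -2*(-216) = 432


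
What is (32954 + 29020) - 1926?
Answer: 60048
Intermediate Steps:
(32954 + 29020) - 1926 = 61974 - 1926 = 60048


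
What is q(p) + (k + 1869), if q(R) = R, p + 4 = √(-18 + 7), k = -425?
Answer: 1440 + I*√11 ≈ 1440.0 + 3.3166*I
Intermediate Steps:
p = -4 + I*√11 (p = -4 + √(-18 + 7) = -4 + √(-11) = -4 + I*√11 ≈ -4.0 + 3.3166*I)
q(p) + (k + 1869) = (-4 + I*√11) + (-425 + 1869) = (-4 + I*√11) + 1444 = 1440 + I*√11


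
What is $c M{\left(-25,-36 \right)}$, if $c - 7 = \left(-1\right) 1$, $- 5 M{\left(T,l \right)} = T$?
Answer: $30$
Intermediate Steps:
$M{\left(T,l \right)} = - \frac{T}{5}$
$c = 6$ ($c = 7 - 1 = 6$)
$c M{\left(-25,-36 \right)} = 6 \left(\left(- \frac{1}{5}\right) \left(-25\right)\right) = 6 \cdot 5 = 30$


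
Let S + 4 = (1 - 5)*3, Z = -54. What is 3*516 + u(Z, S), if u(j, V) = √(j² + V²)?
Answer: 1548 + 2*√793 ≈ 1604.3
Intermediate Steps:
S = -16 (S = -4 + (1 - 5)*3 = -4 - 4*3 = -4 - 12 = -16)
u(j, V) = √(V² + j²)
3*516 + u(Z, S) = 3*516 + √((-16)² + (-54)²) = 1548 + √(256 + 2916) = 1548 + √3172 = 1548 + 2*√793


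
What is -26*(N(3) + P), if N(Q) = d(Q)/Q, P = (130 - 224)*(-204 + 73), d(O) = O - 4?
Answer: -960466/3 ≈ -3.2016e+5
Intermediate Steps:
d(O) = -4 + O
P = 12314 (P = -94*(-131) = 12314)
N(Q) = (-4 + Q)/Q
-26*(N(3) + P) = -26*((-4 + 3)/3 + 12314) = -26*((⅓)*(-1) + 12314) = -26*(-⅓ + 12314) = -26*36941/3 = -960466/3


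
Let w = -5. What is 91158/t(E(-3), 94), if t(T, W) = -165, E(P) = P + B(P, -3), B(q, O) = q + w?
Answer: -30386/55 ≈ -552.47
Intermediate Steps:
B(q, O) = -5 + q (B(q, O) = q - 5 = -5 + q)
E(P) = -5 + 2*P (E(P) = P + (-5 + P) = -5 + 2*P)
91158/t(E(-3), 94) = 91158/(-165) = 91158*(-1/165) = -30386/55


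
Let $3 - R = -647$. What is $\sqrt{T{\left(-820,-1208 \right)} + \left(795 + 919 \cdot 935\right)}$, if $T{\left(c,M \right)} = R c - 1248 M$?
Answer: $2 \sqrt{458661} \approx 1354.5$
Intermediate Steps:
$R = 650$ ($R = 3 - -647 = 3 + 647 = 650$)
$T{\left(c,M \right)} = - 1248 M + 650 c$ ($T{\left(c,M \right)} = 650 c - 1248 M = - 1248 M + 650 c$)
$\sqrt{T{\left(-820,-1208 \right)} + \left(795 + 919 \cdot 935\right)} = \sqrt{\left(\left(-1248\right) \left(-1208\right) + 650 \left(-820\right)\right) + \left(795 + 919 \cdot 935\right)} = \sqrt{\left(1507584 - 533000\right) + \left(795 + 859265\right)} = \sqrt{974584 + 860060} = \sqrt{1834644} = 2 \sqrt{458661}$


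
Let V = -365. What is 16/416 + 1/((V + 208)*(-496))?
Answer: 38949/1012336 ≈ 0.038474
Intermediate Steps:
16/416 + 1/((V + 208)*(-496)) = 16/416 + 1/((-365 + 208)*(-496)) = 16*(1/416) - 1/496/(-157) = 1/26 - 1/157*(-1/496) = 1/26 + 1/77872 = 38949/1012336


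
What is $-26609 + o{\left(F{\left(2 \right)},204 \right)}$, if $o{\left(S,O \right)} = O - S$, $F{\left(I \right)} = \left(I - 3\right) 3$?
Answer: $-26402$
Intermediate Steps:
$F{\left(I \right)} = -9 + 3 I$ ($F{\left(I \right)} = \left(-3 + I\right) 3 = -9 + 3 I$)
$-26609 + o{\left(F{\left(2 \right)},204 \right)} = -26609 + \left(204 - \left(-9 + 3 \cdot 2\right)\right) = -26609 + \left(204 - \left(-9 + 6\right)\right) = -26609 + \left(204 - -3\right) = -26609 + \left(204 + 3\right) = -26609 + 207 = -26402$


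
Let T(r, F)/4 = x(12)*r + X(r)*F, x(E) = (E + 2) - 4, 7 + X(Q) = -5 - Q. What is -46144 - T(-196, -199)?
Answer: 108160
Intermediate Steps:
X(Q) = -12 - Q (X(Q) = -7 + (-5 - Q) = -12 - Q)
x(E) = -2 + E (x(E) = (2 + E) - 4 = -2 + E)
T(r, F) = 40*r + 4*F*(-12 - r) (T(r, F) = 4*((-2 + 12)*r + (-12 - r)*F) = 4*(10*r + F*(-12 - r)) = 40*r + 4*F*(-12 - r))
-46144 - T(-196, -199) = -46144 - (40*(-196) - 4*(-199)*(12 - 196)) = -46144 - (-7840 - 4*(-199)*(-184)) = -46144 - (-7840 - 146464) = -46144 - 1*(-154304) = -46144 + 154304 = 108160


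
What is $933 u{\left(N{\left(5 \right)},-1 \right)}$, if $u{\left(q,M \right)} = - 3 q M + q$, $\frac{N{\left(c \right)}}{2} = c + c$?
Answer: $74640$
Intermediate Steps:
$N{\left(c \right)} = 4 c$ ($N{\left(c \right)} = 2 \left(c + c\right) = 2 \cdot 2 c = 4 c$)
$u{\left(q,M \right)} = q - 3 M q$ ($u{\left(q,M \right)} = - 3 M q + q = q - 3 M q$)
$933 u{\left(N{\left(5 \right)},-1 \right)} = 933 \cdot 4 \cdot 5 \left(1 - -3\right) = 933 \cdot 20 \left(1 + 3\right) = 933 \cdot 20 \cdot 4 = 933 \cdot 80 = 74640$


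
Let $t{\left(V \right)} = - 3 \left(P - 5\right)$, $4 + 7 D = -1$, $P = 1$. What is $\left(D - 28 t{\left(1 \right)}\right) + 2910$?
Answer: $\frac{18013}{7} \approx 2573.3$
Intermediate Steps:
$D = - \frac{5}{7}$ ($D = - \frac{4}{7} + \frac{1}{7} \left(-1\right) = - \frac{4}{7} - \frac{1}{7} = - \frac{5}{7} \approx -0.71429$)
$t{\left(V \right)} = 12$ ($t{\left(V \right)} = - 3 \left(1 - 5\right) = \left(-3\right) \left(-4\right) = 12$)
$\left(D - 28 t{\left(1 \right)}\right) + 2910 = \left(- \frac{5}{7} - 336\right) + 2910 = - \frac{2357}{7} + 2910 = \frac{18013}{7}$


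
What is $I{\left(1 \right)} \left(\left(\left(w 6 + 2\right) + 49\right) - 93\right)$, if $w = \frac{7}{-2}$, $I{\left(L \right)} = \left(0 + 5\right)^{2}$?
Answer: $-1575$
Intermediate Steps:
$I{\left(L \right)} = 25$ ($I{\left(L \right)} = 5^{2} = 25$)
$w = - \frac{7}{2}$ ($w = 7 \left(- \frac{1}{2}\right) = - \frac{7}{2} \approx -3.5$)
$I{\left(1 \right)} \left(\left(\left(w 6 + 2\right) + 49\right) - 93\right) = 25 \left(\left(\left(\left(- \frac{7}{2}\right) 6 + 2\right) + 49\right) - 93\right) = 25 \left(\left(\left(-21 + 2\right) + 49\right) - 93\right) = 25 \left(\left(-19 + 49\right) - 93\right) = 25 \left(30 - 93\right) = 25 \left(-63\right) = -1575$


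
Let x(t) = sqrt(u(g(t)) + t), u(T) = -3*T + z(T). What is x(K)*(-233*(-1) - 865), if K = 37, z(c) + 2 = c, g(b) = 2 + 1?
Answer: -632*sqrt(29) ≈ -3403.4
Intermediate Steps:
g(b) = 3
z(c) = -2 + c
u(T) = -2 - 2*T (u(T) = -3*T + (-2 + T) = -2 - 2*T)
x(t) = sqrt(-8 + t) (x(t) = sqrt((-2 - 2*3) + t) = sqrt((-2 - 6) + t) = sqrt(-8 + t))
x(K)*(-233*(-1) - 865) = sqrt(-8 + 37)*(-233*(-1) - 865) = sqrt(29)*(233 - 865) = sqrt(29)*(-632) = -632*sqrt(29)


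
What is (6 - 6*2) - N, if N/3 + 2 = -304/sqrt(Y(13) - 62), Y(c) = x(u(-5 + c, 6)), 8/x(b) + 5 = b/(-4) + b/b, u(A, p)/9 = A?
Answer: -456*I*sqrt(154)/49 ≈ -115.49*I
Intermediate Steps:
u(A, p) = 9*A
x(b) = 8/(-4 - b/4) (x(b) = 8/(-5 + (b/(-4) + b/b)) = 8/(-5 + (b*(-1/4) + 1)) = 8/(-5 + (-b/4 + 1)) = 8/(-5 + (1 - b/4)) = 8/(-4 - b/4))
Y(c) = -32/(-29 + 9*c) (Y(c) = -32/(16 + 9*(-5 + c)) = -32/(16 + (-45 + 9*c)) = -32/(-29 + 9*c))
N = -6 + 456*I*sqrt(154)/49 (N = -6 + 3*(-304/sqrt(-32/(-29 + 9*13) - 62)) = -6 + 3*(-304/sqrt(-32/(-29 + 117) - 62)) = -6 + 3*(-304/sqrt(-32/88 - 62)) = -6 + 3*(-304/sqrt(-32*1/88 - 62)) = -6 + 3*(-304/sqrt(-4/11 - 62)) = -6 + 3*(-304*(-I*sqrt(154)/98)) = -6 + 3*(-(-152)*I*sqrt(154)/49) = -6 + 3*(152*I*sqrt(154)/49) = -6 + 456*I*sqrt(154)/49 ≈ -6.0 + 115.49*I)
(6 - 6*2) - N = (6 - 6*2) - (-6 + 456*I*sqrt(154)/49) = (6 - 12) + (6 - 456*I*sqrt(154)/49) = -6 + (6 - 456*I*sqrt(154)/49) = -456*I*sqrt(154)/49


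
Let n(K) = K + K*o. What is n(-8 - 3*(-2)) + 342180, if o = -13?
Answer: 342204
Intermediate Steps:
n(K) = -12*K (n(K) = K + K*(-13) = K - 13*K = -12*K)
n(-8 - 3*(-2)) + 342180 = -12*(-8 - 3*(-2)) + 342180 = -12*(-8 + 6) + 342180 = -12*(-2) + 342180 = 24 + 342180 = 342204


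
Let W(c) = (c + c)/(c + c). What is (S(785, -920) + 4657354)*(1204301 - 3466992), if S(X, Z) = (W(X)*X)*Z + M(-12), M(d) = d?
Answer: -8904010387122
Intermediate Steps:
W(c) = 1 (W(c) = (2*c)/((2*c)) = (2*c)*(1/(2*c)) = 1)
S(X, Z) = -12 + X*Z (S(X, Z) = (1*X)*Z - 12 = X*Z - 12 = -12 + X*Z)
(S(785, -920) + 4657354)*(1204301 - 3466992) = ((-12 + 785*(-920)) + 4657354)*(1204301 - 3466992) = ((-12 - 722200) + 4657354)*(-2262691) = (-722212 + 4657354)*(-2262691) = 3935142*(-2262691) = -8904010387122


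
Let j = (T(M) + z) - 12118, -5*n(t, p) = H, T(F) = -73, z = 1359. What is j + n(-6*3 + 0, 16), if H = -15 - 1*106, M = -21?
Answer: -54039/5 ≈ -10808.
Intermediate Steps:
H = -121 (H = -15 - 106 = -121)
n(t, p) = 121/5 (n(t, p) = -⅕*(-121) = 121/5)
j = -10832 (j = (-73 + 1359) - 12118 = 1286 - 12118 = -10832)
j + n(-6*3 + 0, 16) = -10832 + 121/5 = -54039/5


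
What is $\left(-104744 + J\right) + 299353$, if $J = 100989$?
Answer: $295598$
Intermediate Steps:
$\left(-104744 + J\right) + 299353 = \left(-104744 + 100989\right) + 299353 = -3755 + 299353 = 295598$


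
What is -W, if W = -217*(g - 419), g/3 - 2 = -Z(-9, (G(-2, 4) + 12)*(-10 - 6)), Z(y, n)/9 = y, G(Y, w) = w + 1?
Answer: -36890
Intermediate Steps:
G(Y, w) = 1 + w
Z(y, n) = 9*y
g = 249 (g = 6 + 3*(-9*(-9)) = 6 + 3*(-1*(-81)) = 6 + 3*81 = 6 + 243 = 249)
W = 36890 (W = -217*(249 - 419) = -217*(-170) = 36890)
-W = -1*36890 = -36890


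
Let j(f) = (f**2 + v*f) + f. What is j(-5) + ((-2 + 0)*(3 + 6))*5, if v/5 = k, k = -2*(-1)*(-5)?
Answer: 180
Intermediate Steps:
k = -10 (k = 2*(-5) = -10)
v = -50 (v = 5*(-10) = -50)
j(f) = f**2 - 49*f (j(f) = (f**2 - 50*f) + f = f**2 - 49*f)
j(-5) + ((-2 + 0)*(3 + 6))*5 = -5*(-49 - 5) + ((-2 + 0)*(3 + 6))*5 = -5*(-54) - 2*9*5 = 270 - 18*5 = 270 - 90 = 180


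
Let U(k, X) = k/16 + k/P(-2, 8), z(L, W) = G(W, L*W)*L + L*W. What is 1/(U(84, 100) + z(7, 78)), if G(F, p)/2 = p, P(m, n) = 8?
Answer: 4/32823 ≈ 0.00012187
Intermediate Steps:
G(F, p) = 2*p
z(L, W) = L*W + 2*W*L**2 (z(L, W) = (2*(L*W))*L + L*W = (2*L*W)*L + L*W = 2*W*L**2 + L*W = L*W + 2*W*L**2)
U(k, X) = 3*k/16 (U(k, X) = k/16 + k/8 = 3*k/16)
1/(U(84, 100) + z(7, 78)) = 1/((3/16)*84 + 7*78*(1 + 2*7)) = 1/(63/4 + 7*78*(1 + 14)) = 1/(63/4 + 7*78*15) = 1/(63/4 + 8190) = 1/(32823/4) = 4/32823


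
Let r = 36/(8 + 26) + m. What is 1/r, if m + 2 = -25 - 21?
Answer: -17/798 ≈ -0.021303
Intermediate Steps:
m = -48 (m = -2 + (-25 - 21) = -2 - 46 = -48)
r = -798/17 (r = 36/(8 + 26) - 48 = 36/34 - 48 = (1/34)*36 - 48 = 18/17 - 48 = -798/17 ≈ -46.941)
1/r = 1/(-798/17) = -17/798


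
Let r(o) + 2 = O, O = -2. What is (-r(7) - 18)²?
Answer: 196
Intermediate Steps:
r(o) = -4 (r(o) = -2 - 2 = -4)
(-r(7) - 18)² = (-1*(-4) - 18)² = (4 - 18)² = (-14)² = 196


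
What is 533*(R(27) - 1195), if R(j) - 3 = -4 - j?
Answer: -651859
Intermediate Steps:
R(j) = -1 - j (R(j) = 3 + (-4 - j) = -1 - j)
533*(R(27) - 1195) = 533*((-1 - 1*27) - 1195) = 533*((-1 - 27) - 1195) = 533*(-28 - 1195) = 533*(-1223) = -651859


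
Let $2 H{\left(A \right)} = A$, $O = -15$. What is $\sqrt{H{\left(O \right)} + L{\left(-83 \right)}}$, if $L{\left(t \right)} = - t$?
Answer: $\frac{\sqrt{302}}{2} \approx 8.6891$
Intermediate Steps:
$H{\left(A \right)} = \frac{A}{2}$
$\sqrt{H{\left(O \right)} + L{\left(-83 \right)}} = \sqrt{\frac{1}{2} \left(-15\right) - -83} = \sqrt{- \frac{15}{2} + 83} = \sqrt{\frac{151}{2}} = \frac{\sqrt{302}}{2}$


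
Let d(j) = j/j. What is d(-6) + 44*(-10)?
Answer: -439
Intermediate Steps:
d(j) = 1
d(-6) + 44*(-10) = 1 + 44*(-10) = 1 - 440 = -439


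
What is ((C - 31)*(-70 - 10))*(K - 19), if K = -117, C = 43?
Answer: 130560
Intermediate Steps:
((C - 31)*(-70 - 10))*(K - 19) = ((43 - 31)*(-70 - 10))*(-117 - 19) = (12*(-80))*(-136) = -960*(-136) = 130560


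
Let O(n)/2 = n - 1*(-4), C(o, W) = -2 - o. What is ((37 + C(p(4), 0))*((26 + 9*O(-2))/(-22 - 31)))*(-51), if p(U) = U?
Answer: 98022/53 ≈ 1849.5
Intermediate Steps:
O(n) = 8 + 2*n (O(n) = 2*(n - 1*(-4)) = 2*(n + 4) = 2*(4 + n) = 8 + 2*n)
((37 + C(p(4), 0))*((26 + 9*O(-2))/(-22 - 31)))*(-51) = ((37 + (-2 - 1*4))*((26 + 9*(8 + 2*(-2)))/(-22 - 31)))*(-51) = ((37 + (-2 - 4))*((26 + 9*(8 - 4))/(-53)))*(-51) = ((37 - 6)*((26 + 9*4)*(-1/53)))*(-51) = (31*((26 + 36)*(-1/53)))*(-51) = (31*(62*(-1/53)))*(-51) = (31*(-62/53))*(-51) = -1922/53*(-51) = 98022/53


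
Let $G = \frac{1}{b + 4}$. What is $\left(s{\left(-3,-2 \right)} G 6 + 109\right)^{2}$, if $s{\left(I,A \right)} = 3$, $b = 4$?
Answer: $\frac{198025}{16} \approx 12377.0$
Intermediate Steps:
$G = \frac{1}{8}$ ($G = \frac{1}{4 + 4} = \frac{1}{8} \approx 0.125$)
$\left(s{\left(-3,-2 \right)} G 6 + 109\right)^{2} = \left(3 \cdot \frac{1}{8} \cdot 6 + 109\right)^{2} = \left(\frac{3}{8} \cdot 6 + 109\right)^{2} = \left(\frac{9}{4} + 109\right)^{2} = \left(\frac{445}{4}\right)^{2} = \frac{198025}{16}$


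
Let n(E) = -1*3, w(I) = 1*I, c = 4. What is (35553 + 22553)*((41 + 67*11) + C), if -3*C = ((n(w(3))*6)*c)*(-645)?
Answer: -854274412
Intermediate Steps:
w(I) = I
n(E) = -3
C = -15480 (C = --3*6*4*(-645)/3 = -(-18*4)*(-645)/3 = -(-24)*(-645) = -⅓*46440 = -15480)
(35553 + 22553)*((41 + 67*11) + C) = (35553 + 22553)*((41 + 67*11) - 15480) = 58106*((41 + 737) - 15480) = 58106*(778 - 15480) = 58106*(-14702) = -854274412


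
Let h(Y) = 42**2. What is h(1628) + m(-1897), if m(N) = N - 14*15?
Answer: -343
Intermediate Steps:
h(Y) = 1764
m(N) = -210 + N (m(N) = N - 210 = -210 + N)
h(1628) + m(-1897) = 1764 + (-210 - 1897) = 1764 - 2107 = -343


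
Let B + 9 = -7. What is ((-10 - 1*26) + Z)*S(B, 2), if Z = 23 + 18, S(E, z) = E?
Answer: -80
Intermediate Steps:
B = -16 (B = -9 - 7 = -16)
Z = 41
((-10 - 1*26) + Z)*S(B, 2) = ((-10 - 1*26) + 41)*(-16) = ((-10 - 26) + 41)*(-16) = (-36 + 41)*(-16) = 5*(-16) = -80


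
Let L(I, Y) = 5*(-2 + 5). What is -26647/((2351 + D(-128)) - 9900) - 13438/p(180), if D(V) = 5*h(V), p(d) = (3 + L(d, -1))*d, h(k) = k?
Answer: -11853751/13266180 ≈ -0.89353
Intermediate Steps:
L(I, Y) = 15 (L(I, Y) = 5*3 = 15)
p(d) = 18*d (p(d) = (3 + 15)*d = 18*d)
D(V) = 5*V
-26647/((2351 + D(-128)) - 9900) - 13438/p(180) = -26647/((2351 + 5*(-128)) - 9900) - 13438/(18*180) = -26647/((2351 - 640) - 9900) - 13438/3240 = -26647/(1711 - 9900) - 13438*1/3240 = -26647/(-8189) - 6719/1620 = -26647*(-1/8189) - 6719/1620 = 26647/8189 - 6719/1620 = -11853751/13266180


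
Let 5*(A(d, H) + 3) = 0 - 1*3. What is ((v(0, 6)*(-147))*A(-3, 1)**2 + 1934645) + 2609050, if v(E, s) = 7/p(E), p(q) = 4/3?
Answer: 113342328/25 ≈ 4.5337e+6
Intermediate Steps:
A(d, H) = -18/5 (A(d, H) = -3 + (0 - 1*3)/5 = -3 + (0 - 3)/5 = -3 + (1/5)*(-3) = -3 - 3/5 = -18/5)
p(q) = 4/3 (p(q) = 4*(1/3) = 4/3)
v(E, s) = 21/4 (v(E, s) = 7/(4/3) = 7*(3/4) = 21/4)
((v(0, 6)*(-147))*A(-3, 1)**2 + 1934645) + 2609050 = (((21/4)*(-147))*(-18/5)**2 + 1934645) + 2609050 = (-3087/4*324/25 + 1934645) + 2609050 = (-250047/25 + 1934645) + 2609050 = 48116078/25 + 2609050 = 113342328/25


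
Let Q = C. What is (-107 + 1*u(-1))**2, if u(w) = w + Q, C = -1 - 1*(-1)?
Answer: 11664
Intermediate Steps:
C = 0 (C = -1 + 1 = 0)
Q = 0
u(w) = w (u(w) = w + 0 = w)
(-107 + 1*u(-1))**2 = (-107 + 1*(-1))**2 = (-107 - 1)**2 = (-108)**2 = 11664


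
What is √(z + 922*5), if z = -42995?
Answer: 3*I*√4265 ≈ 195.92*I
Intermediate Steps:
√(z + 922*5) = √(-42995 + 922*5) = √(-42995 + 4610) = √(-38385) = 3*I*√4265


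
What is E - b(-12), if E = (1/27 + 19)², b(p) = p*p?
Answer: 159220/729 ≈ 218.41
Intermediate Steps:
b(p) = p²
E = 264196/729 (E = (1*(1/27) + 19)² = (1/27 + 19)² = (514/27)² = 264196/729 ≈ 362.41)
E - b(-12) = 264196/729 - 1*(-12)² = 264196/729 - 1*144 = 264196/729 - 144 = 159220/729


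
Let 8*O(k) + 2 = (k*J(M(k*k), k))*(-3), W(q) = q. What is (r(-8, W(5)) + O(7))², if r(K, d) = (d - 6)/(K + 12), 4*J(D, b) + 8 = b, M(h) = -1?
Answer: 25/1024 ≈ 0.024414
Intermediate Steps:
J(D, b) = -2 + b/4
r(K, d) = (-6 + d)/(12 + K)
O(k) = -¼ - 3*k*(-2 + k/4)/8 (O(k) = -¼ + ((k*(-2 + k/4))*(-3))/8 = -¼ + (-3*k*(-2 + k/4))/8 = -¼ - 3*k*(-2 + k/4)/8)
(r(-8, W(5)) + O(7))² = ((-6 + 5)/(12 - 8) + (-¼ - 3/32*7*(-8 + 7)))² = (-1/4 + (-¼ - 3/32*7*(-1)))² = ((¼)*(-1) + (-¼ + 21/32))² = (-¼ + 13/32)² = (5/32)² = 25/1024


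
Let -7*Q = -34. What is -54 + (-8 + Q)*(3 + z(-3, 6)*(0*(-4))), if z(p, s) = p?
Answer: -444/7 ≈ -63.429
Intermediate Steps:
Q = 34/7 (Q = -1/7*(-34) = 34/7 ≈ 4.8571)
-54 + (-8 + Q)*(3 + z(-3, 6)*(0*(-4))) = -54 + (-8 + 34/7)*(3 - 0*(-4)) = -54 - 22*(3 - 3*0)/7 = -54 - 22*(3 + 0)/7 = -54 - 22/7*3 = -54 - 66/7 = -444/7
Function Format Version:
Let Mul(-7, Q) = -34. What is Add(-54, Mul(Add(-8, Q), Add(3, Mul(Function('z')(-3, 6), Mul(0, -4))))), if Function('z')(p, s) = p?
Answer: Rational(-444, 7) ≈ -63.429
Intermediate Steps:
Q = Rational(34, 7) (Q = Mul(Rational(-1, 7), -34) = Rational(34, 7) ≈ 4.8571)
Add(-54, Mul(Add(-8, Q), Add(3, Mul(Function('z')(-3, 6), Mul(0, -4))))) = Add(-54, Mul(Add(-8, Rational(34, 7)), Add(3, Mul(-3, Mul(0, -4))))) = Add(-54, Mul(Rational(-22, 7), Add(3, Mul(-3, 0)))) = Add(-54, Mul(Rational(-22, 7), Add(3, 0))) = Add(-54, Mul(Rational(-22, 7), 3)) = Add(-54, Rational(-66, 7)) = Rational(-444, 7)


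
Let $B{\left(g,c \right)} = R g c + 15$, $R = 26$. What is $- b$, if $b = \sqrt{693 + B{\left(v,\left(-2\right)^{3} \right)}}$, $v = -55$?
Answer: $- 2 \sqrt{3037} \approx -110.22$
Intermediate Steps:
$B{\left(g,c \right)} = 15 + 26 c g$ ($B{\left(g,c \right)} = 26 g c + 15 = 26 c g + 15 = 15 + 26 c g$)
$b = 2 \sqrt{3037}$ ($b = \sqrt{693 + \left(15 + 26 \left(-2\right)^{3} \left(-55\right)\right)} = \sqrt{693 + \left(15 + 26 \left(-8\right) \left(-55\right)\right)} = \sqrt{693 + \left(15 + 11440\right)} = \sqrt{693 + 11455} = \sqrt{12148} = 2 \sqrt{3037} \approx 110.22$)
$- b = - 2 \sqrt{3037}$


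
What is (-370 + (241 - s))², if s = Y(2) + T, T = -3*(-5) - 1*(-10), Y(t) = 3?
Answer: 24649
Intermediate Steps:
T = 25 (T = 15 + 10 = 25)
s = 28 (s = 3 + 25 = 28)
(-370 + (241 - s))² = (-370 + (241 - 1*28))² = (-370 + (241 - 28))² = (-370 + 213)² = (-157)² = 24649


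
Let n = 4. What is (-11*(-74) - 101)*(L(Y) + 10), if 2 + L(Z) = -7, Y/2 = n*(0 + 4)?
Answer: 713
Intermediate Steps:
Y = 32 (Y = 2*(4*(0 + 4)) = 2*(4*4) = 2*16 = 32)
L(Z) = -9 (L(Z) = -2 - 7 = -9)
(-11*(-74) - 101)*(L(Y) + 10) = (-11*(-74) - 101)*(-9 + 10) = (814 - 101)*1 = 713*1 = 713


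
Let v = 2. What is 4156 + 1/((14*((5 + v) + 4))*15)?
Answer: 9600361/2310 ≈ 4156.0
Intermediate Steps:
4156 + 1/((14*((5 + v) + 4))*15) = 4156 + 1/((14*((5 + 2) + 4))*15) = 4156 + 1/((14*(7 + 4))*15) = 4156 + 1/((14*11)*15) = 4156 + 1/(154*15) = 4156 + 1/2310 = 9600361/2310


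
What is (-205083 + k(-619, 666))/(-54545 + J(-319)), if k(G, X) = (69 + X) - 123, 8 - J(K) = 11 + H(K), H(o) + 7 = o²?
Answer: 204471/156302 ≈ 1.3082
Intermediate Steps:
H(o) = -7 + o²
J(K) = 4 - K² (J(K) = 8 - (11 + (-7 + K²)) = 8 - (4 + K²) = 8 + (-4 - K²) = 4 - K²)
k(G, X) = -54 + X
(-205083 + k(-619, 666))/(-54545 + J(-319)) = (-205083 + (-54 + 666))/(-54545 + (4 - 1*(-319)²)) = (-205083 + 612)/(-54545 + (4 - 1*101761)) = -204471/(-54545 + (4 - 101761)) = -204471/(-54545 - 101757) = -204471/(-156302) = -204471*(-1/156302) = 204471/156302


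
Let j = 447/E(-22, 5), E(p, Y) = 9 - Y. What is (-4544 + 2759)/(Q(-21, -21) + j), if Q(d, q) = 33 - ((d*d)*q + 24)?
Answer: -340/1787 ≈ -0.19026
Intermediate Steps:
j = 447/4 (j = 447/(9 - 1*5) = 447/(9 - 5) = 447/4 ≈ 111.75)
Q(d, q) = 9 - q*d**2 (Q(d, q) = 33 - (d**2*q + 24) = 33 - (q*d**2 + 24) = 33 - (24 + q*d**2) = 33 + (-24 - q*d**2) = 9 - q*d**2)
(-4544 + 2759)/(Q(-21, -21) + j) = (-4544 + 2759)/((9 - 1*(-21)*(-21)**2) + 447/4) = -1785/((9 - 1*(-21)*441) + 447/4) = -1785/((9 + 9261) + 447/4) = -1785/(9270 + 447/4) = -1785/37527/4 = -1785*4/37527 = -340/1787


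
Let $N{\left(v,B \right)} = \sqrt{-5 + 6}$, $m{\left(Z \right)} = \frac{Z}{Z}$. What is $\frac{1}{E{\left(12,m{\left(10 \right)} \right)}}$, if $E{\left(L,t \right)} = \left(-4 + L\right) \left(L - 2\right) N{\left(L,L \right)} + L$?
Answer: $\frac{1}{92} \approx 0.01087$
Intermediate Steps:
$m{\left(Z \right)} = 1$
$N{\left(v,B \right)} = 1$ ($N{\left(v,B \right)} = \sqrt{1} = 1$)
$E{\left(L,t \right)} = L + \left(-4 + L\right) \left(-2 + L\right)$ ($E{\left(L,t \right)} = \left(-4 + L\right) \left(L - 2\right) 1 + L = \left(-4 + L\right) \left(-2 + L\right) 1 + L = \left(-4 + L\right) \left(-2 + L\right) + L = L + \left(-4 + L\right) \left(-2 + L\right)$)
$\frac{1}{E{\left(12,m{\left(10 \right)} \right)}} = \frac{1}{8 + 12^{2} - 60} = \frac{1}{8 + 144 - 60} = \frac{1}{92}$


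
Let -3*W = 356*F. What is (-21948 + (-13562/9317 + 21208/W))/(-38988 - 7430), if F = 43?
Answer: 391390737854/827543794231 ≈ 0.47295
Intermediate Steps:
W = -15308/3 (W = -356*43/3 = -1/3*15308 = -15308/3 ≈ -5102.7)
(-21948 + (-13562/9317 + 21208/W))/(-38988 - 7430) = (-21948 + (-13562/9317 + 21208/(-15308/3)))/(-38988 - 7430) = (-21948 + (-13562*1/9317 + 21208*(-3/15308)))/(-46418) = (-21948 + (-13562/9317 - 15906/3827))*(-1/46418) = (-21948 - 200097976/35656159)*(-1/46418) = -782781475708/35656159*(-1/46418) = 391390737854/827543794231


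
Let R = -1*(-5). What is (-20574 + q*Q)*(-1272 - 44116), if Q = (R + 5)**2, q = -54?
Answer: 1178907912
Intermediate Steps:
R = 5
Q = 100 (Q = (5 + 5)**2 = 10**2 = 100)
(-20574 + q*Q)*(-1272 - 44116) = (-20574 - 54*100)*(-1272 - 44116) = (-20574 - 5400)*(-45388) = -25974*(-45388) = 1178907912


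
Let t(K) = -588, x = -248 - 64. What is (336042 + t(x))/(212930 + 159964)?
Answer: 55909/62149 ≈ 0.89960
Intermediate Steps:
x = -312
(336042 + t(x))/(212930 + 159964) = (336042 - 588)/(212930 + 159964) = 335454/372894 = 335454*(1/372894) = 55909/62149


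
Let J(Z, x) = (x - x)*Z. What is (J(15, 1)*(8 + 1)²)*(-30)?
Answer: 0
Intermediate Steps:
J(Z, x) = 0 (J(Z, x) = 0*Z = 0)
(J(15, 1)*(8 + 1)²)*(-30) = (0*(8 + 1)²)*(-30) = (0*9²)*(-30) = (0*81)*(-30) = 0*(-30) = 0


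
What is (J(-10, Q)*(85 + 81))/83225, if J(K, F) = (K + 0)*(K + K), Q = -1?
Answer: 1328/3329 ≈ 0.39892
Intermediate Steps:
J(K, F) = 2*K**2 (J(K, F) = K*(2*K) = 2*K**2)
(J(-10, Q)*(85 + 81))/83225 = ((2*(-10)**2)*(85 + 81))/83225 = ((2*100)*166)*(1/83225) = (200*166)*(1/83225) = 33200*(1/83225) = 1328/3329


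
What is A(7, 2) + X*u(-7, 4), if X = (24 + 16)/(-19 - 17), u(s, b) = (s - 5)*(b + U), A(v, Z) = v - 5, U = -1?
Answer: 42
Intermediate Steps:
A(v, Z) = -5 + v
u(s, b) = (-1 + b)*(-5 + s) (u(s, b) = (s - 5)*(b - 1) = (-5 + s)*(-1 + b) = (-1 + b)*(-5 + s))
X = -10/9 (X = 40/(-36) = 40*(-1/36) = -10/9 ≈ -1.1111)
A(7, 2) + X*u(-7, 4) = (-5 + 7) - 10*(5 - 1*(-7) - 5*4 + 4*(-7))/9 = 2 - 10*(5 + 7 - 20 - 28)/9 = 2 - 10/9*(-36) = 2 + 40 = 42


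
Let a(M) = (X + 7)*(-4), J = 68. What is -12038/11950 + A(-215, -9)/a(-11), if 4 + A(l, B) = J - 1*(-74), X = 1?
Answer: -508579/95600 ≈ -5.3199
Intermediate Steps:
A(l, B) = 138 (A(l, B) = -4 + (68 - 1*(-74)) = -4 + (68 + 74) = -4 + 142 = 138)
a(M) = -32 (a(M) = (1 + 7)*(-4) = 8*(-4) = -32)
-12038/11950 + A(-215, -9)/a(-11) = -12038/11950 + 138/(-32) = -12038*1/11950 + 138*(-1/32) = -6019/5975 - 69/16 = -508579/95600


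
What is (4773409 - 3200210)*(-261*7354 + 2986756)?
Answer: 1679172831038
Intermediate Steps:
(4773409 - 3200210)*(-261*7354 + 2986756) = 1573199*(-1919394 + 2986756) = 1573199*1067362 = 1679172831038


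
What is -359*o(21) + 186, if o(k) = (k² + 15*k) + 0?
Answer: -271218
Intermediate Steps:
o(k) = k² + 15*k
-359*o(21) + 186 = -7539*(15 + 21) + 186 = -7539*36 + 186 = -359*756 + 186 = -271404 + 186 = -271218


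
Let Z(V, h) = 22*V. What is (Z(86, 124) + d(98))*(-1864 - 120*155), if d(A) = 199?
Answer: -42790224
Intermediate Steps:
(Z(86, 124) + d(98))*(-1864 - 120*155) = (22*86 + 199)*(-1864 - 120*155) = (1892 + 199)*(-1864 - 18600) = 2091*(-20464) = -42790224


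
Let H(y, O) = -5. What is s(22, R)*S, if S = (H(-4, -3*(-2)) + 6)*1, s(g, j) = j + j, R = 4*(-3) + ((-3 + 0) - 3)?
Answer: -36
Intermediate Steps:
R = -18 (R = -12 + (-3 - 3) = -12 - 6 = -18)
s(g, j) = 2*j
S = 1 (S = (-5 + 6)*1 = 1*1 = 1)
s(22, R)*S = (2*(-18))*1 = -36*1 = -36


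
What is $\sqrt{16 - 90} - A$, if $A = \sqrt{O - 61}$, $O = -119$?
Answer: $i \left(\sqrt{74} - 6 \sqrt{5}\right) \approx - 4.8141 i$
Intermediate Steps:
$A = 6 i \sqrt{5}$ ($A = \sqrt{-119 - 61} = \sqrt{-180} = 6 i \sqrt{5} \approx 13.416 i$)
$\sqrt{16 - 90} - A = \sqrt{16 - 90} - 6 i \sqrt{5} = \sqrt{-74} - 6 i \sqrt{5} = i \sqrt{74} - 6 i \sqrt{5}$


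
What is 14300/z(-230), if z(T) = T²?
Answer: 143/529 ≈ 0.27032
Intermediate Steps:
14300/z(-230) = 14300/((-230)²) = 14300/52900 = 14300*(1/52900) = 143/529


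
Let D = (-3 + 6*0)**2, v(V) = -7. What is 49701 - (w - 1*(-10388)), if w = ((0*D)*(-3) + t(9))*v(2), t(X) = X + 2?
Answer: 39390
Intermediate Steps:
t(X) = 2 + X
D = 9 (D = (-3 + 0)**2 = (-3)**2 = 9)
w = -77 (w = ((0*9)*(-3) + (2 + 9))*(-7) = (0*(-3) + 11)*(-7) = (0 + 11)*(-7) = 11*(-7) = -77)
49701 - (w - 1*(-10388)) = 49701 - (-77 - 1*(-10388)) = 49701 - (-77 + 10388) = 49701 - 1*10311 = 49701 - 10311 = 39390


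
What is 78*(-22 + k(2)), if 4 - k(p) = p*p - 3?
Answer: -1482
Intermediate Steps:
k(p) = 7 - p**2 (k(p) = 4 - (p*p - 3) = 4 - (p**2 - 3) = 4 - (-3 + p**2) = 4 + (3 - p**2) = 7 - p**2)
78*(-22 + k(2)) = 78*(-22 + (7 - 1*2**2)) = 78*(-22 + (7 - 1*4)) = 78*(-22 + (7 - 4)) = 78*(-22 + 3) = 78*(-19) = -1482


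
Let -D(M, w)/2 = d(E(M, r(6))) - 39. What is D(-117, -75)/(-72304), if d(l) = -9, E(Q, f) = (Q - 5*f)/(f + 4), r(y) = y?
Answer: -6/4519 ≈ -0.0013277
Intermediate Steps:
E(Q, f) = (Q - 5*f)/(4 + f)
D(M, w) = 96 (D(M, w) = -2*(-9 - 39) = -2*(-48) = 96)
D(-117, -75)/(-72304) = 96/(-72304) = 96*(-1/72304) = -6/4519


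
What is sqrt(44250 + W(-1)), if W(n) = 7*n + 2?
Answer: sqrt(44245) ≈ 210.34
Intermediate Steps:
W(n) = 2 + 7*n
sqrt(44250 + W(-1)) = sqrt(44250 + (2 + 7*(-1))) = sqrt(44250 + (2 - 7)) = sqrt(44250 - 5) = sqrt(44245)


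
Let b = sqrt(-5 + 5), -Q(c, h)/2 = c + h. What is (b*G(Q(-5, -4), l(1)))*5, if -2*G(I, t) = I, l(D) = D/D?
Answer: 0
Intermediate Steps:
Q(c, h) = -2*c - 2*h (Q(c, h) = -2*(c + h) = -2*c - 2*h)
l(D) = 1
b = 0 (b = sqrt(0) = 0)
G(I, t) = -I/2
(b*G(Q(-5, -4), l(1)))*5 = (0*(-(-2*(-5) - 2*(-4))/2))*5 = (0*(-(10 + 8)/2))*5 = (0*(-1/2*18))*5 = (0*(-9))*5 = 0*5 = 0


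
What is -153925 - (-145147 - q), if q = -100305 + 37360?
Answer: -71723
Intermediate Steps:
q = -62945
-153925 - (-145147 - q) = -153925 - (-145147 - 1*(-62945)) = -153925 - (-145147 + 62945) = -153925 - 1*(-82202) = -153925 + 82202 = -71723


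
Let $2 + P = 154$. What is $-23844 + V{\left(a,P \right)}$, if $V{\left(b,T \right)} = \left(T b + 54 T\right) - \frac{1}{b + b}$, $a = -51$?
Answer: $- \frac{2385575}{102} \approx -23388.0$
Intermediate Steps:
$P = 152$ ($P = -2 + 154 = 152$)
$V{\left(b,T \right)} = 54 T - \frac{1}{2 b} + T b$ ($V{\left(b,T \right)} = \left(54 T + T b\right) - \frac{1}{2 b} = 54 T - \frac{1}{2 b} + T b$)
$-23844 + V{\left(a,P \right)} = -23844 + \frac{- \frac{1}{2} + 152 \left(-51\right) \left(54 - 51\right)}{-51} = -23844 - \frac{- \frac{1}{2} + 152 \left(-51\right) 3}{51} = -23844 - \frac{- \frac{1}{2} - 23256}{51} = -23844 - - \frac{46513}{102} = -23844 + \frac{46513}{102} = - \frac{2385575}{102}$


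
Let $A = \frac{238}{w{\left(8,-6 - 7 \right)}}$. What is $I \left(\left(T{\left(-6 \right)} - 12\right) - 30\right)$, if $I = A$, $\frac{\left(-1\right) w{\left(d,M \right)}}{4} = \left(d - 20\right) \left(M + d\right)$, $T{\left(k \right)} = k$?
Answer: $\frac{238}{5} \approx 47.6$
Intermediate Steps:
$w{\left(d,M \right)} = - 4 \left(-20 + d\right) \left(M + d\right)$ ($w{\left(d,M \right)} = - 4 \left(d - 20\right) \left(M + d\right) = - 4 \left(-20 + d\right) \left(M + d\right)$)
$A = - \frac{119}{120}$ ($A = \frac{238}{- 4 \cdot 8^{2} + 80 \left(-6 - 7\right) + 80 \cdot 8 - 4 \left(-6 - 7\right) 8} = \frac{238}{\left(-4\right) 64 + 80 \left(-6 - 7\right) + 640 - 4 \left(-6 - 7\right) 8} = \frac{238}{-256 + 80 \left(-13\right) + 640 - \left(-52\right) 8} = \frac{238}{-256 - 1040 + 640 + 416} = \frac{238}{-240} = 238 \left(- \frac{1}{240}\right) = - \frac{119}{120} \approx -0.99167$)
$I = - \frac{119}{120} \approx -0.99167$
$I \left(\left(T{\left(-6 \right)} - 12\right) - 30\right) = - \frac{119 \left(\left(-6 - 12\right) - 30\right)}{120} = - \frac{119 \left(-18 - 30\right)}{120} = \left(- \frac{119}{120}\right) \left(-48\right) = \frac{238}{5}$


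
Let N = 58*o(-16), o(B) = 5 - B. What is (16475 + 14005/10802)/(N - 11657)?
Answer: -13690535/8674006 ≈ -1.5783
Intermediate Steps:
N = 1218 (N = 58*(5 - 1*(-16)) = 58*(5 + 16) = 58*21 = 1218)
(16475 + 14005/10802)/(N - 11657) = (16475 + 14005/10802)/(1218 - 11657) = (16475 + 14005*(1/10802))/(-10439) = (16475 + 14005/10802)*(-1/10439) = (177976955/10802)*(-1/10439) = -13690535/8674006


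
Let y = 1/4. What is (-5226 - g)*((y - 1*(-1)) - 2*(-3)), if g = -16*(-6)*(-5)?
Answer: -68817/2 ≈ -34409.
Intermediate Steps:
y = ¼ ≈ 0.25000
g = -480 (g = 96*(-5) = -480)
(-5226 - g)*((y - 1*(-1)) - 2*(-3)) = (-5226 - 1*(-480))*((¼ - 1*(-1)) - 2*(-3)) = (-5226 + 480)*((¼ + 1) + 6) = -4746*(5/4 + 6) = -4746*29/4 = -68817/2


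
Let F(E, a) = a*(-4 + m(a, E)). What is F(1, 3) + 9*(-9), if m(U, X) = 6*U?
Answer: -39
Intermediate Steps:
F(E, a) = a*(-4 + 6*a)
F(1, 3) + 9*(-9) = 2*3*(-2 + 3*3) + 9*(-9) = 2*3*(-2 + 9) - 81 = 2*3*7 - 81 = 42 - 81 = -39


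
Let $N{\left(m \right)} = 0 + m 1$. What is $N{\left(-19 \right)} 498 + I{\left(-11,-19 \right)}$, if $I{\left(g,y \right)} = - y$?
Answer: $-9443$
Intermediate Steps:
$N{\left(m \right)} = m$ ($N{\left(m \right)} = 0 + m = m$)
$N{\left(-19 \right)} 498 + I{\left(-11,-19 \right)} = \left(-19\right) 498 - -19 = -9462 + 19 = -9443$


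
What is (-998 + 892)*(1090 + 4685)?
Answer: -612150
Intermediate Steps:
(-998 + 892)*(1090 + 4685) = -106*5775 = -612150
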